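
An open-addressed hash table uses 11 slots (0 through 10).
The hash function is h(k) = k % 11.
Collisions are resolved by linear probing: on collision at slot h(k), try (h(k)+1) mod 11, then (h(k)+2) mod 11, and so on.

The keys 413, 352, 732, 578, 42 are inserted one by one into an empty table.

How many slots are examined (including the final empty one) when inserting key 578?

413 hashes to 6; slot 6 is free → place at 6.
352 hashes to 0; slot 0 is free → place at 0.
732 hashes to 6; 6 taken → place at 7.
578 hashes to 6; 6,7 taken → place at 8.
42 hashes to 9; slot 9 is free → place at 9.
Table: [352, _, _, _, _, _, 413, 732, 578, 42, _]

3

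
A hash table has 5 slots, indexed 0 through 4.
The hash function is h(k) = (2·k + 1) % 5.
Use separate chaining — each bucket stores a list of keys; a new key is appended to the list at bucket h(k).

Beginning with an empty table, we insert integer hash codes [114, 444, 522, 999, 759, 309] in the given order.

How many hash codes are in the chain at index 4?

114 -> bucket 4
444 -> bucket 4 (collision)
522 -> bucket 0
999 -> bucket 4 (collision)
759 -> bucket 4 (collision)
309 -> bucket 4 (collision)
Final buckets:
0: 522
1: -
2: -
3: -
4: 114 -> 444 -> 999 -> 759 -> 309

5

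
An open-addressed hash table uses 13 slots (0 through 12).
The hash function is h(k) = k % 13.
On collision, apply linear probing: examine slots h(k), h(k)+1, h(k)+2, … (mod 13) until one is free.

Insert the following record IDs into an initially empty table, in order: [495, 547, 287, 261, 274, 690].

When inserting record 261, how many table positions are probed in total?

495: h=1 → slot 1
547: h=1, probe 1,2 → slot 2
287: h=1, probe 1,2,3 → slot 3
261: h=1, probe 1,2,3,4 → slot 4
274: h=1, probe 1,2,3,4,5 → slot 5
690: h=1, probe 1,2,3,4,5,6 → slot 6
Table: [., 495, 547, 287, 261, 274, 690, ., ., ., ., ., .]

4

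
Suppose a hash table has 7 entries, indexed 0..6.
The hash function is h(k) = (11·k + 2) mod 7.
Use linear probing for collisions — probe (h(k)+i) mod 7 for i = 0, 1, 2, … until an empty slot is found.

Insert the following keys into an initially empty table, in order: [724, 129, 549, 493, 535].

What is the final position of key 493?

3

724: h=0 -> slot 0
129: h=0, probe 0,1 -> slot 1
549: h=0, probe 0,1,2 -> slot 2
493: h=0, probe 0,1,2,3 -> slot 3
535: h=0, probe 0,1,2,3,4 -> slot 4
Table: [724, 129, 549, 493, 535, ., .]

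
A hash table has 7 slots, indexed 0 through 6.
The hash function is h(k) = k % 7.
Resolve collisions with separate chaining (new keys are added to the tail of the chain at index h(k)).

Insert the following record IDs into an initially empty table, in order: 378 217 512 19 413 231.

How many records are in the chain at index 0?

378 -> bucket 0
217 -> bucket 0 (collision)
512 -> bucket 1
19 -> bucket 5
413 -> bucket 0 (collision)
231 -> bucket 0 (collision)
Final buckets:
0: 378 -> 217 -> 413 -> 231
1: 512
2: —
3: —
4: —
5: 19
6: —

4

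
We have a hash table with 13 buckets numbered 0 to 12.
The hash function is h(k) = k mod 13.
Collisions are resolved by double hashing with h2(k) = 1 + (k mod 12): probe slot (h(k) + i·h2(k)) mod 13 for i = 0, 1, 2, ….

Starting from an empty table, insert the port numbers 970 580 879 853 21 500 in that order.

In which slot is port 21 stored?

5

970 hashes to 8; slot 8 is free -> place at 8.
580 hashes to 8, h2=5; 8 taken -> place at 0.
879 hashes to 8, h2=4; 8 taken -> place at 12.
853 hashes to 8, h2=2; 8 taken -> place at 10.
21 hashes to 8, h2=10; 8 taken -> place at 5.
500 hashes to 6; slot 6 is free -> place at 6.
Table: [580, ∅, ∅, ∅, ∅, 21, 500, ∅, 970, ∅, 853, ∅, 879]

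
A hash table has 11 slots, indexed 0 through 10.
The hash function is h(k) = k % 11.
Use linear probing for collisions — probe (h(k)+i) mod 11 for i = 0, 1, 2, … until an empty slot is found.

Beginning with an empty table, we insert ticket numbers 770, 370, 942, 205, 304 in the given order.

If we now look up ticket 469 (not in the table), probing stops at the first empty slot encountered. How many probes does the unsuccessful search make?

770: h=0 => slot 0
370: h=7 => slot 7
942: h=7, probe 7,8 => slot 8
205: h=7, probe 7,8,9 => slot 9
304: h=7, probe 7,8,9,10 => slot 10
Table: [770, _, _, _, _, _, _, 370, 942, 205, 304]
Lookup 469: h=7, probe 7,8,9,10,0,1 → slot 1 empty, not found.

6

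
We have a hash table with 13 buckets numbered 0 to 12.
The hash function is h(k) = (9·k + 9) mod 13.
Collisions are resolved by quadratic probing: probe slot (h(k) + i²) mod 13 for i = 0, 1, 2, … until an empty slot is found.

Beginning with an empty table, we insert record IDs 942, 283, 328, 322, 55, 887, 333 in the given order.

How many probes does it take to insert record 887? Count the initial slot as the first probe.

Insert 942: h=11, slot 11 empty → index 11.
Insert 283: h=8, slot 8 empty → index 8.
Insert 328: h=10, slot 10 empty → index 10.
Insert 322: h=8, slot 8 occupied → index 9.
Insert 55: h=10, slots 10,11 occupied → index 1.
Insert 887: h=10, slots 10,11,1 occupied → index 6.
Insert 333: h=3, slot 3 empty → index 3.
Table: [., 55, ., 333, ., ., 887, ., 283, 322, 328, 942, .]

4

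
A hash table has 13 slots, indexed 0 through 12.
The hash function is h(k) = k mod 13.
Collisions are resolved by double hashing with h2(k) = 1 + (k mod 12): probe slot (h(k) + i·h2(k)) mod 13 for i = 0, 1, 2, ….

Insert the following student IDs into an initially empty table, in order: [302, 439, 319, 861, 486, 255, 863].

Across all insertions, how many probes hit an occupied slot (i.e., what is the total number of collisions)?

302 hashes to 3; slot 3 is free -> place at 3.
439 hashes to 10; slot 10 is free -> place at 10.
319 hashes to 7; slot 7 is free -> place at 7.
861 hashes to 3, h2=10; 3 taken -> place at 0.
486 hashes to 5; slot 5 is free -> place at 5.
255 hashes to 8; slot 8 is free -> place at 8.
863 hashes to 5, h2=12; 5 taken -> place at 4.
Table: [861, ., ., 302, 863, 486, ., 319, 255, ., 439, ., .]

2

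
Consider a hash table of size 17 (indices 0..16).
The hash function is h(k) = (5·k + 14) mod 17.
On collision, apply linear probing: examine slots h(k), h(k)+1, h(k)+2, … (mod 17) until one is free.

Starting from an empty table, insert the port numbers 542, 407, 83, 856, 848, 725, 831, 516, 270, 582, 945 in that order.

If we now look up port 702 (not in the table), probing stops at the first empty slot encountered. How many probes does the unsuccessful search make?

8

542 hashes to 4; slot 4 is free → place at 4.
407 hashes to 9; slot 9 is free → place at 9.
83 hashes to 4; 4 taken → place at 5.
856 hashes to 10; slot 10 is free → place at 10.
848 hashes to 4; 4,5 taken → place at 6.
725 hashes to 1; slot 1 is free → place at 1.
831 hashes to 4; 4,5,6 taken → place at 7.
516 hashes to 10; 10 taken → place at 11.
270 hashes to 4; 4,5,6,7 taken → place at 8.
582 hashes to 0; slot 0 is free → place at 0.
945 hashes to 13; slot 13 is free → place at 13.
Table: [582, 725, ∅, ∅, 542, 83, 848, 831, 270, 407, 856, 516, ∅, 945, ∅, ∅, ∅]
Lookup 702: h=5, probe 5,6,7,8,9,10,11,12 → slot 12 empty, not found.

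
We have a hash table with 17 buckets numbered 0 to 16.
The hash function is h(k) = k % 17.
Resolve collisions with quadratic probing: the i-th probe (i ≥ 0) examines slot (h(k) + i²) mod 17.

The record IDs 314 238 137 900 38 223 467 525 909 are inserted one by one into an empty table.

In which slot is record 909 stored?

314: h=8 => slot 8
238: h=0 => slot 0
137: h=1 => slot 1
900: h=16 => slot 16
38: h=4 => slot 4
223: h=2 => slot 2
467: h=8, probe 8,9 => slot 9
525: h=15 => slot 15
909: h=8, probe 8,9,12 => slot 12
Table: [238, 137, 223, ∅, 38, ∅, ∅, ∅, 314, 467, ∅, ∅, 909, ∅, ∅, 525, 900]

12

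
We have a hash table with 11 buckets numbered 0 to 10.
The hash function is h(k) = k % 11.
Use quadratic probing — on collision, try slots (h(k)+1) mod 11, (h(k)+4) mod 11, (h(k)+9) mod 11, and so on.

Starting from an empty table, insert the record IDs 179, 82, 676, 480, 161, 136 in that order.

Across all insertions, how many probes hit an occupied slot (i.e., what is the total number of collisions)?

Insert 179: h=3, slot 3 empty -> index 3.
Insert 82: h=5, slot 5 empty -> index 5.
Insert 676: h=5, slot 5 occupied -> index 6.
Insert 480: h=7, slot 7 empty -> index 7.
Insert 161: h=7, slot 7 occupied -> index 8.
Insert 136: h=4, slot 4 empty -> index 4.
Table: [., ., ., 179, 136, 82, 676, 480, 161, ., .]

2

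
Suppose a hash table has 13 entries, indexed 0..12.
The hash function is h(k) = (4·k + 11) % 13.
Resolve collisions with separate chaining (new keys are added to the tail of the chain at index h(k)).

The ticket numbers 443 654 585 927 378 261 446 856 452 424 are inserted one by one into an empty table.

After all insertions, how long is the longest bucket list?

3

Insert 443: h=2, bucket 2 empty -> new chain.
Insert 654: h=1, bucket 1 empty -> new chain.
Insert 585: h=11, bucket 11 empty -> new chain.
Insert 927: h=1, bucket 1 nonempty -> append to chain.
Insert 378: h=2, bucket 2 nonempty -> append to chain.
Insert 261: h=2, bucket 2 nonempty -> append to chain.
Insert 446: h=1, bucket 1 nonempty -> append to chain.
Insert 856: h=3, bucket 3 empty -> new chain.
Insert 452: h=12, bucket 12 empty -> new chain.
Insert 424: h=4, bucket 4 empty -> new chain.
Final buckets:
0: .
1: 654 -> 927 -> 446
2: 443 -> 378 -> 261
3: 856
4: 424
5: .
6: .
7: .
8: .
9: .
10: .
11: 585
12: 452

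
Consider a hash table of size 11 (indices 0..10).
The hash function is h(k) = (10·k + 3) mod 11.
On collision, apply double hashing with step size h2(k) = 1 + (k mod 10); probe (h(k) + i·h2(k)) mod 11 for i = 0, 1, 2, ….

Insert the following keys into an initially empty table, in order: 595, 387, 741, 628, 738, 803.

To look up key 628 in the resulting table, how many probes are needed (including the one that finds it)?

595 hashes to 2; slot 2 is free -> place at 2.
387 hashes to 1; slot 1 is free -> place at 1.
741 hashes to 10; slot 10 is free -> place at 10.
628 hashes to 2, h2=9; 2 taken -> place at 0.
738 hashes to 2, h2=9; 2,0 taken -> place at 9.
803 hashes to 3; slot 3 is free -> place at 3.
Table: [628, 387, 595, 803, ∅, ∅, ∅, ∅, ∅, 738, 741]
Lookup 628: h=2, h2=9, probe 2,0 → found at 0.

2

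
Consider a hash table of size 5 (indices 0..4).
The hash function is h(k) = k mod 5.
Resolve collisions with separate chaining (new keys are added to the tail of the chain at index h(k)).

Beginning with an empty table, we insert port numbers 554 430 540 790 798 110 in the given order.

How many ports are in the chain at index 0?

4

Insert 554: h=4, bucket 4 empty -> new chain.
Insert 430: h=0, bucket 0 empty -> new chain.
Insert 540: h=0, bucket 0 nonempty -> append to chain.
Insert 790: h=0, bucket 0 nonempty -> append to chain.
Insert 798: h=3, bucket 3 empty -> new chain.
Insert 110: h=0, bucket 0 nonempty -> append to chain.
Final buckets:
0: 430 -> 540 -> 790 -> 110
1: —
2: —
3: 798
4: 554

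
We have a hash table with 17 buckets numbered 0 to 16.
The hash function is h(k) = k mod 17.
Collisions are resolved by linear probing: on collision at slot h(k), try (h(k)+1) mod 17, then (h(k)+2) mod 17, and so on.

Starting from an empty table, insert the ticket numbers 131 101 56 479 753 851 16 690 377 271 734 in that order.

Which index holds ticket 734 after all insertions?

131: h=12 => slot 12
101: h=16 => slot 16
56: h=5 => slot 5
479: h=3 => slot 3
753: h=5, probe 5,6 => slot 6
851: h=1 => slot 1
16: h=16, probe 16,0 => slot 0
690: h=10 => slot 10
377: h=3, probe 3,4 => slot 4
271: h=16, probe 16,0,1,2 => slot 2
734: h=3, probe 3,4,5,6,7 => slot 7
Table: [16, 851, 271, 479, 377, 56, 753, 734, ∅, ∅, 690, ∅, 131, ∅, ∅, ∅, 101]

7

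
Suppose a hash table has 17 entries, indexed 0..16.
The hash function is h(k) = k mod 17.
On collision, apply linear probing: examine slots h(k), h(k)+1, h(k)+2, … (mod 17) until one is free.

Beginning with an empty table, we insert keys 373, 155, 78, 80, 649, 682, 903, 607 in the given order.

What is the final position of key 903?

Insert 373: h=16, slot 16 empty => index 16.
Insert 155: h=2, slot 2 empty => index 2.
Insert 78: h=10, slot 10 empty => index 10.
Insert 80: h=12, slot 12 empty => index 12.
Insert 649: h=3, slot 3 empty => index 3.
Insert 682: h=2, slots 2,3 occupied => index 4.
Insert 903: h=2, slots 2,3,4 occupied => index 5.
Insert 607: h=12, slot 12 occupied => index 13.
Table: [—, —, 155, 649, 682, 903, —, —, —, —, 78, —, 80, 607, —, —, 373]

5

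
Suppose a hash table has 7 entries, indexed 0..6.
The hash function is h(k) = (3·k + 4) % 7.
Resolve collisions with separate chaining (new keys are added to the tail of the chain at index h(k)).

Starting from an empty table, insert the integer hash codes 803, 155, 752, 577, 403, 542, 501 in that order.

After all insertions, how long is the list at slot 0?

1

Insert 803: h=5, bucket 5 empty → new chain.
Insert 155: h=0, bucket 0 empty → new chain.
Insert 752: h=6, bucket 6 empty → new chain.
Insert 577: h=6, bucket 6 nonempty → append to chain.
Insert 403: h=2, bucket 2 empty → new chain.
Insert 542: h=6, bucket 6 nonempty → append to chain.
Insert 501: h=2, bucket 2 nonempty → append to chain.
Final buckets:
0: 155
1: _
2: 403 -> 501
3: _
4: _
5: 803
6: 752 -> 577 -> 542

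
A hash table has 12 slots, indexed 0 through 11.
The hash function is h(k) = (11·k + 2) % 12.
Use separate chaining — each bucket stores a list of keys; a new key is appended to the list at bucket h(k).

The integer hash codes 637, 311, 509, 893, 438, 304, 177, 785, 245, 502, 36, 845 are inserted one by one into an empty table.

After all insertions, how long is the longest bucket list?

637 → bucket 1
311 → bucket 3
509 → bucket 9
893 → bucket 9 (collision)
438 → bucket 8
304 → bucket 10
177 → bucket 5
785 → bucket 9 (collision)
245 → bucket 9 (collision)
502 → bucket 4
36 → bucket 2
845 → bucket 9 (collision)
Final buckets:
0: .
1: 637
2: 36
3: 311
4: 502
5: 177
6: .
7: .
8: 438
9: 509 -> 893 -> 785 -> 245 -> 845
10: 304
11: .

5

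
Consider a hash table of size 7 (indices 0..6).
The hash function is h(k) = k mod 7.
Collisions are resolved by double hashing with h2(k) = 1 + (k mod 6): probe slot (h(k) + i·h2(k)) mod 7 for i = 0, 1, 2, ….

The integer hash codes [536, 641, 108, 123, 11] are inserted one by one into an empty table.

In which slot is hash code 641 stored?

3

536 hashes to 4; slot 4 is free => place at 4.
641 hashes to 4, h2=6; 4 taken => place at 3.
108 hashes to 3, h2=1; 3,4 taken => place at 5.
123 hashes to 4, h2=4; 4 taken => place at 1.
11 hashes to 4, h2=6; 4,3 taken => place at 2.
Table: [∅, 123, 11, 641, 536, 108, ∅]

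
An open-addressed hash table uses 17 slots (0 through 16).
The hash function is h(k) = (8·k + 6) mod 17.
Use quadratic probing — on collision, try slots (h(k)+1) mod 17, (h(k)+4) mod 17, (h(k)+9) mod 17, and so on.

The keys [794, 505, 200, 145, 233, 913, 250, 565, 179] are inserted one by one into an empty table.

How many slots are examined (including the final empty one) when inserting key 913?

4

Insert 794: h=0, slot 0 empty -> index 0.
Insert 505: h=0, slot 0 occupied -> index 1.
Insert 200: h=8, slot 8 empty -> index 8.
Insert 145: h=10, slot 10 empty -> index 10.
Insert 233: h=0, slots 0,1 occupied -> index 4.
Insert 913: h=0, slots 0,1,4 occupied -> index 9.
Insert 250: h=0, slots 0,1,4,9 occupied -> index 16.
Insert 565: h=4, slot 4 occupied -> index 5.
Insert 179: h=10, slot 10 occupied -> index 11.
Table: [794, 505, _, _, 233, 565, _, _, 200, 913, 145, 179, _, _, _, _, 250]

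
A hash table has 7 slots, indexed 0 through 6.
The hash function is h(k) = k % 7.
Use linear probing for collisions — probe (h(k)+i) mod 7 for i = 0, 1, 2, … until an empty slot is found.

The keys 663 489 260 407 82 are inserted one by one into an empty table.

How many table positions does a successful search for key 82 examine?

663: h=5 => slot 5
489: h=6 => slot 6
260: h=1 => slot 1
407: h=1, probe 1,2 => slot 2
82: h=5, probe 5,6,0 => slot 0
Table: [82, 260, 407, —, —, 663, 489]
Lookup 82: h=5, probe 5,6,0 → found at 0.

3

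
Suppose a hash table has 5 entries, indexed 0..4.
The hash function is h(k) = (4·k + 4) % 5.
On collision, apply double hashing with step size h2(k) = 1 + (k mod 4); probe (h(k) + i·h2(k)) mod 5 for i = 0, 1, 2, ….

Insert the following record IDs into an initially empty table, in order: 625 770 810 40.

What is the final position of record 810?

625: h=4 -> slot 4
770: h=4, h2=3, probe 4,2 -> slot 2
810: h=4, h2=3, probe 4,2,0 -> slot 0
40: h=4, h2=1, probe 4,0,1 -> slot 1
Table: [810, 40, 770, ., 625]

0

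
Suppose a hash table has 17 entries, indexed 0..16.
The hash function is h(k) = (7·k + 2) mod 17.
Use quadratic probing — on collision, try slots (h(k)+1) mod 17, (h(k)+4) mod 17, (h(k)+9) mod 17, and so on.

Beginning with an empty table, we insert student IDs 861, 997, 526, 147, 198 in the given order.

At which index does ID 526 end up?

13

861 hashes to 11; slot 11 is free => place at 11.
997 hashes to 11; 11 taken => place at 12.
526 hashes to 12; 12 taken => place at 13.
147 hashes to 11; 11,12 taken => place at 15.
198 hashes to 11; 11,12,15 taken => place at 3.
Table: [∅, ∅, ∅, 198, ∅, ∅, ∅, ∅, ∅, ∅, ∅, 861, 997, 526, ∅, 147, ∅]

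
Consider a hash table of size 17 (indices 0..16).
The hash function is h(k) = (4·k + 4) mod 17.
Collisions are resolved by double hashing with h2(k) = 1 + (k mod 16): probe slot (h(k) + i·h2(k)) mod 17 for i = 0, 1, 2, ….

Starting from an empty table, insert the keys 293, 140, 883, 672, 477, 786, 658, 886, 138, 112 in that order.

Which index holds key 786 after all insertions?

Insert 293: h=3, slot 3 empty => index 3.
Insert 140: h=3, h2=13, slot 3 occupied => index 16.
Insert 883: h=0, slot 0 empty => index 0.
Insert 672: h=6, slot 6 empty => index 6.
Insert 477: h=8, slot 8 empty => index 8.
Insert 786: h=3, h2=3, slots 3,6 occupied => index 9.
Insert 658: h=1, slot 1 empty => index 1.
Insert 886: h=12, slot 12 empty => index 12.
Insert 138: h=12, h2=11, slots 12,6,0 occupied => index 11.
Insert 112: h=10, slot 10 empty => index 10.
Table: [883, 658, _, 293, _, _, 672, _, 477, 786, 112, 138, 886, _, _, _, 140]

9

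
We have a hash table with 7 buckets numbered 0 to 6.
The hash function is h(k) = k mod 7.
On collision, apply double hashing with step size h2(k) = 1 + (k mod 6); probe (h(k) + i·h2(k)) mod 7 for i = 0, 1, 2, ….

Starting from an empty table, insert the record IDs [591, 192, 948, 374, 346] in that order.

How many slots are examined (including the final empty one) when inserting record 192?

591 hashes to 3; slot 3 is free -> place at 3.
192 hashes to 3, h2=1; 3 taken -> place at 4.
948 hashes to 3, h2=1; 3,4 taken -> place at 5.
374 hashes to 3, h2=3; 3 taken -> place at 6.
346 hashes to 3, h2=5; 3 taken -> place at 1.
Table: [-, 346, -, 591, 192, 948, 374]

2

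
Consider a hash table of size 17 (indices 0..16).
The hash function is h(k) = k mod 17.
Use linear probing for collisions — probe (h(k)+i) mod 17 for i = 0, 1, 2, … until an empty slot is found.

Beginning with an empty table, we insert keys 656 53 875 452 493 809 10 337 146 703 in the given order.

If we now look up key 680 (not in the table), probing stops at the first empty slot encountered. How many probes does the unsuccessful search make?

2

656 hashes to 10; slot 10 is free => place at 10.
53 hashes to 2; slot 2 is free => place at 2.
875 hashes to 8; slot 8 is free => place at 8.
452 hashes to 10; 10 taken => place at 11.
493 hashes to 0; slot 0 is free => place at 0.
809 hashes to 10; 10,11 taken => place at 12.
10 hashes to 10; 10,11,12 taken => place at 13.
337 hashes to 14; slot 14 is free => place at 14.
146 hashes to 10; 10,11,12,13,14 taken => place at 15.
703 hashes to 6; slot 6 is free => place at 6.
Table: [493, ∅, 53, ∅, ∅, ∅, 703, ∅, 875, ∅, 656, 452, 809, 10, 337, 146, ∅]
Lookup 680: h=0, probe 0,1 → slot 1 empty, not found.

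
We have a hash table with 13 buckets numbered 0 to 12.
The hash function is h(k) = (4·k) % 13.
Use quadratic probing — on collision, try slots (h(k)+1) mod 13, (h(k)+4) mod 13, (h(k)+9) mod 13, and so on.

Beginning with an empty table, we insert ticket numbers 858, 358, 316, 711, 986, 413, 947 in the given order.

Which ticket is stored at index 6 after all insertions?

858: h=0 → slot 0
358: h=2 → slot 2
316: h=3 → slot 3
711: h=10 → slot 10
986: h=5 → slot 5
413: h=1 → slot 1
947: h=5, probe 5,6 → slot 6
Table: [858, 413, 358, 316, _, 986, 947, _, _, _, 711, _, _]

947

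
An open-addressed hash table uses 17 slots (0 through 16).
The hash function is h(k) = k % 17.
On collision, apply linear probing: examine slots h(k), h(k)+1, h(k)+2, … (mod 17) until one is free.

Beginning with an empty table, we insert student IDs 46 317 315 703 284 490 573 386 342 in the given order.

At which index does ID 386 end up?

16

46: h=12 -> slot 12
317: h=11 -> slot 11
315: h=9 -> slot 9
703: h=6 -> slot 6
284: h=12, probe 12,13 -> slot 13
490: h=14 -> slot 14
573: h=12, probe 12,13,14,15 -> slot 15
386: h=12, probe 12,13,14,15,16 -> slot 16
342: h=2 -> slot 2
Table: [-, -, 342, -, -, -, 703, -, -, 315, -, 317, 46, 284, 490, 573, 386]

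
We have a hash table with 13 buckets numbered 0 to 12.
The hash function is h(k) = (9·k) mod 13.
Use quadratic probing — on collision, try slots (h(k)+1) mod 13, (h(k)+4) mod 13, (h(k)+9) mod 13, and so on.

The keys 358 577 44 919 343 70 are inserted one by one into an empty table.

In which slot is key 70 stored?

Insert 358: h=11, slot 11 empty -> index 11.
Insert 577: h=6, slot 6 empty -> index 6.
Insert 44: h=6, slot 6 occupied -> index 7.
Insert 919: h=3, slot 3 empty -> index 3.
Insert 343: h=6, slots 6,7 occupied -> index 10.
Insert 70: h=6, slots 6,7,10 occupied -> index 2.
Table: [—, —, 70, 919, —, —, 577, 44, —, —, 343, 358, —]

2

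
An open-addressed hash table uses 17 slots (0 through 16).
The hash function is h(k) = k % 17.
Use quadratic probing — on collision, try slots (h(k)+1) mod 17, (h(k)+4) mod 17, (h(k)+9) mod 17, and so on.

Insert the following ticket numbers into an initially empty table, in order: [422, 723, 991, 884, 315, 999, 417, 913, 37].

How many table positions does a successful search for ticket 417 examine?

4

Insert 422: h=14, slot 14 empty → index 14.
Insert 723: h=9, slot 9 empty → index 9.
Insert 991: h=5, slot 5 empty → index 5.
Insert 884: h=0, slot 0 empty → index 0.
Insert 315: h=9, slot 9 occupied → index 10.
Insert 999: h=13, slot 13 empty → index 13.
Insert 417: h=9, slots 9,10,13 occupied → index 1.
Insert 913: h=12, slot 12 empty → index 12.
Insert 37: h=3, slot 3 empty → index 3.
Table: [884, 417, -, 37, -, 991, -, -, -, 723, 315, -, 913, 999, 422, -, -]
Lookup 417: h=9, probe 9,10,13,1 → found at 1.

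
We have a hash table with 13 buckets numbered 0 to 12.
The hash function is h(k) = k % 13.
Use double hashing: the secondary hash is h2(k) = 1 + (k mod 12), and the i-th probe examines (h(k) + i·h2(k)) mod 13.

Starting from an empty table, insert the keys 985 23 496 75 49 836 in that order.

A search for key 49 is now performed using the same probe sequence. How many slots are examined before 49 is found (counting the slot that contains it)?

2

Insert 985: h=10, slot 10 empty => index 10.
Insert 23: h=10, h2=12, slot 10 occupied => index 9.
Insert 496: h=2, slot 2 empty => index 2.
Insert 75: h=10, h2=4, slot 10 occupied => index 1.
Insert 49: h=10, h2=2, slot 10 occupied => index 12.
Insert 836: h=4, slot 4 empty => index 4.
Table: [—, 75, 496, —, 836, —, —, —, —, 23, 985, —, 49]
Lookup 49: h=10, h2=2, probe 10,12 → found at 12.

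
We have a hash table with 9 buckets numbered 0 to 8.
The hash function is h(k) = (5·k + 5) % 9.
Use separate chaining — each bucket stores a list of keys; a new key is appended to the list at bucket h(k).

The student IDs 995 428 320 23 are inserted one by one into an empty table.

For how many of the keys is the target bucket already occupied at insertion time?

995 → bucket 3
428 → bucket 3 (collision)
320 → bucket 3 (collision)
23 → bucket 3 (collision)
Final buckets:
0: _
1: _
2: _
3: 995 -> 428 -> 320 -> 23
4: _
5: _
6: _
7: _
8: _

3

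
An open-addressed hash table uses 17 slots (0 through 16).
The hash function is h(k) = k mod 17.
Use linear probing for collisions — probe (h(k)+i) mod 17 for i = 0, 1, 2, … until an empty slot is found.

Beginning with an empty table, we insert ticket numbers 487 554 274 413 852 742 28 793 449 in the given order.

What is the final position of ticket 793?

487: h=11 => slot 11
554: h=10 => slot 10
274: h=2 => slot 2
413: h=5 => slot 5
852: h=2, probe 2,3 => slot 3
742: h=11, probe 11,12 => slot 12
28: h=11, probe 11,12,13 => slot 13
793: h=11, probe 11,12,13,14 => slot 14
449: h=7 => slot 7
Table: [∅, ∅, 274, 852, ∅, 413, ∅, 449, ∅, ∅, 554, 487, 742, 28, 793, ∅, ∅]

14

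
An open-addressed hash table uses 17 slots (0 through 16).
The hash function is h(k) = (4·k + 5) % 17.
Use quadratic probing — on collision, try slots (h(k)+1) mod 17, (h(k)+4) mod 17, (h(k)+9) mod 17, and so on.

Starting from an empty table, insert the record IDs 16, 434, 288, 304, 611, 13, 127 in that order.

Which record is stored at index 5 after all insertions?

611

16: h=1 -> slot 1
434: h=7 -> slot 7
288: h=1, probe 1,2 -> slot 2
304: h=14 -> slot 14
611: h=1, probe 1,2,5 -> slot 5
13: h=6 -> slot 6
127: h=3 -> slot 3
Table: [_, 16, 288, 127, _, 611, 13, 434, _, _, _, _, _, _, 304, _, _]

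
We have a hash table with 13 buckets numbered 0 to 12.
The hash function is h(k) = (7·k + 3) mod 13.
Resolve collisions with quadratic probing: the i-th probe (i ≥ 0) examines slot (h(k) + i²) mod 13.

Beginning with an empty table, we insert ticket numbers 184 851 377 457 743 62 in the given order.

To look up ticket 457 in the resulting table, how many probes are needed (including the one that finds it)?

2

Insert 184: h=4, slot 4 empty => index 4.
Insert 851: h=6, slot 6 empty => index 6.
Insert 377: h=3, slot 3 empty => index 3.
Insert 457: h=4, slot 4 occupied => index 5.
Insert 743: h=4, slots 4,5 occupied => index 8.
Insert 62: h=8, slot 8 occupied => index 9.
Table: [∅, ∅, ∅, 377, 184, 457, 851, ∅, 743, 62, ∅, ∅, ∅]
Lookup 457: h=4, probe 4,5 → found at 5.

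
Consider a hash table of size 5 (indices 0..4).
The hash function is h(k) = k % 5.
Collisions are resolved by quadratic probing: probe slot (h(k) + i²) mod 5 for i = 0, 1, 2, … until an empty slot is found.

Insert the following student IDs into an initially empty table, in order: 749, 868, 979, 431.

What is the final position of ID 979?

749: h=4 => slot 4
868: h=3 => slot 3
979: h=4, probe 4,0 => slot 0
431: h=1 => slot 1
Table: [979, 431, ., 868, 749]

0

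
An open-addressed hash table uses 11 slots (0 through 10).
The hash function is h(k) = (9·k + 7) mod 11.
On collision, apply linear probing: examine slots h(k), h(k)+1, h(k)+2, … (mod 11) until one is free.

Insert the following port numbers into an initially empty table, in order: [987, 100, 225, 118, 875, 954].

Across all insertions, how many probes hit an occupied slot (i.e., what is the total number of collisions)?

987 hashes to 2; slot 2 is free => place at 2.
100 hashes to 5; slot 5 is free => place at 5.
225 hashes to 8; slot 8 is free => place at 8.
118 hashes to 2; 2 taken => place at 3.
875 hashes to 6; slot 6 is free => place at 6.
954 hashes to 2; 2,3 taken => place at 4.
Table: [∅, ∅, 987, 118, 954, 100, 875, ∅, 225, ∅, ∅]

3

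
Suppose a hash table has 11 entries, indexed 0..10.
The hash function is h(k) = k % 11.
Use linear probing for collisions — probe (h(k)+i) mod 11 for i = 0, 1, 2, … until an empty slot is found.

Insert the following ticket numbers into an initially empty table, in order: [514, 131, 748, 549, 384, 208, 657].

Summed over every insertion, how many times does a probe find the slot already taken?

514 hashes to 8; slot 8 is free -> place at 8.
131 hashes to 10; slot 10 is free -> place at 10.
748 hashes to 0; slot 0 is free -> place at 0.
549 hashes to 10; 10,0 taken -> place at 1.
384 hashes to 10; 10,0,1 taken -> place at 2.
208 hashes to 10; 10,0,1,2 taken -> place at 3.
657 hashes to 8; 8 taken -> place at 9.
Table: [748, 549, 384, 208, -, -, -, -, 514, 657, 131]

10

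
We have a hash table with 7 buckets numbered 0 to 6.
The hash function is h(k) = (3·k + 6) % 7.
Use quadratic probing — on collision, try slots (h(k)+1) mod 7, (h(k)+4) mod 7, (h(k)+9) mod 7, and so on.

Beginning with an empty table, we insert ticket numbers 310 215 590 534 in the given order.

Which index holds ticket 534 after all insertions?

2

Insert 310: h=5, slot 5 empty -> index 5.
Insert 215: h=0, slot 0 empty -> index 0.
Insert 590: h=5, slot 5 occupied -> index 6.
Insert 534: h=5, slots 5,6 occupied -> index 2.
Table: [215, —, 534, —, —, 310, 590]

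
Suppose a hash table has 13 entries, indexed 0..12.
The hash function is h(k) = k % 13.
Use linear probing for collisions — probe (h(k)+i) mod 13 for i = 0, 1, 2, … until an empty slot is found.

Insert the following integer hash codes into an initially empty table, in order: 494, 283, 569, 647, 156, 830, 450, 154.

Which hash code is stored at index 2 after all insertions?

Insert 494: h=0, slot 0 empty => index 0.
Insert 283: h=10, slot 10 empty => index 10.
Insert 569: h=10, slot 10 occupied => index 11.
Insert 647: h=10, slots 10,11 occupied => index 12.
Insert 156: h=0, slot 0 occupied => index 1.
Insert 830: h=11, slots 11,12,0,1 occupied => index 2.
Insert 450: h=8, slot 8 empty => index 8.
Insert 154: h=11, slots 11,12,0,1,2 occupied => index 3.
Table: [494, 156, 830, 154, —, —, —, —, 450, —, 283, 569, 647]

830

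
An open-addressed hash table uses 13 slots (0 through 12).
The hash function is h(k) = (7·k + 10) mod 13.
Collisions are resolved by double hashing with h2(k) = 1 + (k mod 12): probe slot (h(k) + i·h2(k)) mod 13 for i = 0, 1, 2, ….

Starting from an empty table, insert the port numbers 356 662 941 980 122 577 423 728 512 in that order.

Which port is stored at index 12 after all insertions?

Insert 356: h=6, slot 6 empty → index 6.
Insert 662: h=3, slot 3 empty → index 3.
Insert 941: h=6, h2=6, slot 6 occupied → index 12.
Insert 980: h=6, h2=9, slot 6 occupied → index 2.
Insert 122: h=6, h2=3, slot 6 occupied → index 9.
Insert 577: h=6, h2=2, slot 6 occupied → index 8.
Insert 423: h=7, slot 7 empty → index 7.
Insert 728: h=10, slot 10 empty → index 10.
Insert 512: h=6, h2=9, slots 6,2 occupied → index 11.
Table: [-, -, 980, 662, -, -, 356, 423, 577, 122, 728, 512, 941]

941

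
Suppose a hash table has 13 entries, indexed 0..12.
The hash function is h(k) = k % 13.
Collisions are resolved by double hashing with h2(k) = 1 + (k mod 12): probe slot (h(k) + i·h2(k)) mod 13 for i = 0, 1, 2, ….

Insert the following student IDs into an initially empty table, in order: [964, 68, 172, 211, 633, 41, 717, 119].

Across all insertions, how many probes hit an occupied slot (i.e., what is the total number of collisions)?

7

964 hashes to 2; slot 2 is free => place at 2.
68 hashes to 3; slot 3 is free => place at 3.
172 hashes to 3, h2=5; 3 taken => place at 8.
211 hashes to 3, h2=8; 3 taken => place at 11.
633 hashes to 9; slot 9 is free => place at 9.
41 hashes to 2, h2=6; 2,8 taken => place at 1.
717 hashes to 2, h2=10; 2 taken => place at 12.
119 hashes to 2, h2=12; 2,1 taken => place at 0.
Table: [119, 41, 964, 68, ∅, ∅, ∅, ∅, 172, 633, ∅, 211, 717]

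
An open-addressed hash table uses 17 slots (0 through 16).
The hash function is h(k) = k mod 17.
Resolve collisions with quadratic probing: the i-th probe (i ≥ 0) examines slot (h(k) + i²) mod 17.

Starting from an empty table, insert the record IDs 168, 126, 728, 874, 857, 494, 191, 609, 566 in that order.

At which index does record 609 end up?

6

168: h=15 → slot 15
126: h=7 → slot 7
728: h=14 → slot 14
874: h=7, probe 7,8 → slot 8
857: h=7, probe 7,8,11 → slot 11
494: h=1 → slot 1
191: h=4 → slot 4
609: h=14, probe 14,15,1,6 → slot 6
566: h=5 → slot 5
Table: [_, 494, _, _, 191, 566, 609, 126, 874, _, _, 857, _, _, 728, 168, _]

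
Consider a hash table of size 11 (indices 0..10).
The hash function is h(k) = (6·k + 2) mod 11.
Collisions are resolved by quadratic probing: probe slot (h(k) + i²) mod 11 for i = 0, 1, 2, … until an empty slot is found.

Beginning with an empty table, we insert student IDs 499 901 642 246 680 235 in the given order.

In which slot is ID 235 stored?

499: h=4 -> slot 4
901: h=7 -> slot 7
642: h=4, probe 4,5 -> slot 5
246: h=4, probe 4,5,8 -> slot 8
680: h=1 -> slot 1
235: h=4, probe 4,5,8,2 -> slot 2
Table: [_, 680, 235, _, 499, 642, _, 901, 246, _, _]

2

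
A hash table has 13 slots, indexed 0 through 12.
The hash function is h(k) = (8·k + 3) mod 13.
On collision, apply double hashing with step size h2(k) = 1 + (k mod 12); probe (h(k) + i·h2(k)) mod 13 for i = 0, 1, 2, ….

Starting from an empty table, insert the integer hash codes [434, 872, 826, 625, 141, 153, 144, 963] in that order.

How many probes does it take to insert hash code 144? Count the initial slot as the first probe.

Insert 434: h=4, slot 4 empty -> index 4.
Insert 872: h=11, slot 11 empty -> index 11.
Insert 826: h=7, slot 7 empty -> index 7.
Insert 625: h=11, h2=2, slot 11 occupied -> index 0.
Insert 141: h=0, h2=10, slot 0 occupied -> index 10.
Insert 153: h=5, slot 5 empty -> index 5.
Insert 144: h=11, h2=1, slot 11 occupied -> index 12.
Insert 963: h=11, h2=4, slot 11 occupied -> index 2.
Table: [625, ∅, 963, ∅, 434, 153, ∅, 826, ∅, ∅, 141, 872, 144]

2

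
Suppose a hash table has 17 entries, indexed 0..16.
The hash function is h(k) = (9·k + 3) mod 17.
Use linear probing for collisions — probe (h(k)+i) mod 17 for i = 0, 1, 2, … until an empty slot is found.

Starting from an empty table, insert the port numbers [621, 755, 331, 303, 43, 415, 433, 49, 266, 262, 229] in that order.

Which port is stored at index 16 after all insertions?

621

Insert 621: h=16, slot 16 empty => index 16.
Insert 755: h=15, slot 15 empty => index 15.
Insert 331: h=7, slot 7 empty => index 7.
Insert 303: h=10, slot 10 empty => index 10.
Insert 43: h=16, slot 16 occupied => index 0.
Insert 415: h=15, slots 15,16,0 occupied => index 1.
Insert 433: h=7, slot 7 occupied => index 8.
Insert 49: h=2, slot 2 empty => index 2.
Insert 266: h=0, slots 0,1,2 occupied => index 3.
Insert 262: h=15, slots 15,16,0,1,2,3 occupied => index 4.
Insert 229: h=7, slots 7,8 occupied => index 9.
Table: [43, 415, 49, 266, 262, ∅, ∅, 331, 433, 229, 303, ∅, ∅, ∅, ∅, 755, 621]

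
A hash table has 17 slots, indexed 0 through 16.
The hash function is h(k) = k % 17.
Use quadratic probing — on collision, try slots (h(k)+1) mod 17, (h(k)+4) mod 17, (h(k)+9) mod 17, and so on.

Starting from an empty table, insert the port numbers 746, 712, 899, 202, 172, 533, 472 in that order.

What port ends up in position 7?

202

Insert 746: h=15, slot 15 empty => index 15.
Insert 712: h=15, slot 15 occupied => index 16.
Insert 899: h=15, slots 15,16 occupied => index 2.
Insert 202: h=15, slots 15,16,2 occupied => index 7.
Insert 172: h=2, slot 2 occupied => index 3.
Insert 533: h=6, slot 6 empty => index 6.
Insert 472: h=13, slot 13 empty => index 13.
Table: [—, —, 899, 172, —, —, 533, 202, —, —, —, —, —, 472, —, 746, 712]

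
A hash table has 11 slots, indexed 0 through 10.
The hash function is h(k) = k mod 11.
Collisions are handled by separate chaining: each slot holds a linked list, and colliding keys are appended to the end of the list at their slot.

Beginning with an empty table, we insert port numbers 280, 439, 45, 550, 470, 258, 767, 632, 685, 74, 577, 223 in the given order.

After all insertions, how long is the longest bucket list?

280 → bucket 5
439 → bucket 10
45 → bucket 1
550 → bucket 0
470 → bucket 8
258 → bucket 5 (collision)
767 → bucket 8 (collision)
632 → bucket 5 (collision)
685 → bucket 3
74 → bucket 8 (collision)
577 → bucket 5 (collision)
223 → bucket 3 (collision)
Final buckets:
0: 550
1: 45
2: -
3: 685 -> 223
4: -
5: 280 -> 258 -> 632 -> 577
6: -
7: -
8: 470 -> 767 -> 74
9: -
10: 439

4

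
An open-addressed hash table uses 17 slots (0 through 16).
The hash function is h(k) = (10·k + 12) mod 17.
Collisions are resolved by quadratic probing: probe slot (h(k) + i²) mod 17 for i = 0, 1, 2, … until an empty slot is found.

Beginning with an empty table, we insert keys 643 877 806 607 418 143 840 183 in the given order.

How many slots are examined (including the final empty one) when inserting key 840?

3

Insert 643: h=16, slot 16 empty -> index 16.
Insert 877: h=10, slot 10 empty -> index 10.
Insert 806: h=14, slot 14 empty -> index 14.
Insert 607: h=13, slot 13 empty -> index 13.
Insert 418: h=10, slot 10 occupied -> index 11.
Insert 143: h=14, slot 14 occupied -> index 15.
Insert 840: h=14, slots 14,15 occupied -> index 1.
Insert 183: h=6, slot 6 empty -> index 6.
Table: [., 840, ., ., ., ., 183, ., ., ., 877, 418, ., 607, 806, 143, 643]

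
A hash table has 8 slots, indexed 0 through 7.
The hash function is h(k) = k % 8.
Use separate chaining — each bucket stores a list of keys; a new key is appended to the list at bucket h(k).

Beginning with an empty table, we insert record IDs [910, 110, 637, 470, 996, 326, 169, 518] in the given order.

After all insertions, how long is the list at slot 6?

Insert 910: h=6, bucket 6 empty → new chain.
Insert 110: h=6, bucket 6 nonempty → append to chain.
Insert 637: h=5, bucket 5 empty → new chain.
Insert 470: h=6, bucket 6 nonempty → append to chain.
Insert 996: h=4, bucket 4 empty → new chain.
Insert 326: h=6, bucket 6 nonempty → append to chain.
Insert 169: h=1, bucket 1 empty → new chain.
Insert 518: h=6, bucket 6 nonempty → append to chain.
Final buckets:
0: ∅
1: 169
2: ∅
3: ∅
4: 996
5: 637
6: 910 -> 110 -> 470 -> 326 -> 518
7: ∅

5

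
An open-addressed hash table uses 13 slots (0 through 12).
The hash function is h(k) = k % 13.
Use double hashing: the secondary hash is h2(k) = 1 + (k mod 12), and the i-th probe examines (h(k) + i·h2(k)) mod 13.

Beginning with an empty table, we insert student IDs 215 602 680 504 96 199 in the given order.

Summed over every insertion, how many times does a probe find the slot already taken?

215: h=7 → slot 7
602: h=4 → slot 4
680: h=4, h2=9, probe 4,0 → slot 0
504: h=10 → slot 10
96: h=5 → slot 5
199: h=4, h2=8, probe 4,12 → slot 12
Table: [680, ., ., ., 602, 96, ., 215, ., ., 504, ., 199]

2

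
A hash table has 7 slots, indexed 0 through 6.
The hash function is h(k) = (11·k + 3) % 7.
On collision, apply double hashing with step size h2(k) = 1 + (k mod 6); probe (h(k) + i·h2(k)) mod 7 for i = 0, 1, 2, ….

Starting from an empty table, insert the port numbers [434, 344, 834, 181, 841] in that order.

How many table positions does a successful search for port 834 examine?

Insert 434: h=3, slot 3 empty -> index 3.
Insert 344: h=0, slot 0 empty -> index 0.
Insert 834: h=0, h2=1, slot 0 occupied -> index 1.
Insert 181: h=6, slot 6 empty -> index 6.
Insert 841: h=0, h2=2, slot 0 occupied -> index 2.
Table: [344, 834, 841, 434, -, -, 181]
Lookup 834: h=0, h2=1, probe 0,1 → found at 1.

2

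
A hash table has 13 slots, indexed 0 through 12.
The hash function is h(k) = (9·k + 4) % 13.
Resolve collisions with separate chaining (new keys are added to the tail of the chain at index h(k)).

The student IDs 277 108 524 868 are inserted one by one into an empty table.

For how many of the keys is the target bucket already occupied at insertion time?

Insert 277: h=1, bucket 1 empty → new chain.
Insert 108: h=1, bucket 1 nonempty → append to chain.
Insert 524: h=1, bucket 1 nonempty → append to chain.
Insert 868: h=3, bucket 3 empty → new chain.
Final buckets:
0: -
1: 277 -> 108 -> 524
2: -
3: 868
4: -
5: -
6: -
7: -
8: -
9: -
10: -
11: -
12: -

2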